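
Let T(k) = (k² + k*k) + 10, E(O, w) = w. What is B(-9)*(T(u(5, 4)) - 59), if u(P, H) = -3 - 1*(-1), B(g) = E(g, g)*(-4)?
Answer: -1476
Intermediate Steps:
B(g) = -4*g (B(g) = g*(-4) = -4*g)
u(P, H) = -2 (u(P, H) = -3 + 1 = -2)
T(k) = 10 + 2*k² (T(k) = (k² + k²) + 10 = 2*k² + 10 = 10 + 2*k²)
B(-9)*(T(u(5, 4)) - 59) = (-4*(-9))*((10 + 2*(-2)²) - 59) = 36*((10 + 2*4) - 59) = 36*((10 + 8) - 59) = 36*(18 - 59) = 36*(-41) = -1476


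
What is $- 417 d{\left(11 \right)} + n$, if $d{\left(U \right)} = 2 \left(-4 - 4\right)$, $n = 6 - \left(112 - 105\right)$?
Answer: $6671$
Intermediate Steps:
$n = -1$ ($n = 6 - \left(112 - 105\right) = 6 - 7 = -1$)
$d{\left(U \right)} = -16$ ($d{\left(U \right)} = 2 \left(-8\right) = -16$)
$- 417 d{\left(11 \right)} + n = \left(-417\right) \left(-16\right) - 1 = 6672 - 1 = 6671$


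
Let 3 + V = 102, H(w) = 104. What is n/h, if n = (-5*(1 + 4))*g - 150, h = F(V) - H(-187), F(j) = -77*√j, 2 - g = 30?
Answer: 11440/115231 - 25410*√11/115231 ≈ -0.63208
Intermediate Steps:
V = 99 (V = -3 + 102 = 99)
g = -28 (g = 2 - 1*30 = 2 - 30 = -28)
h = -104 - 231*√11 (h = -231*√11 - 1*104 = -231*√11 - 104 = -104 - 231*√11 ≈ -870.14)
n = 550 (n = -5*(1 + 4)*(-28) - 150 = -5*5*(-28) - 150 = -25*(-28) - 150 = 700 - 150 = 550)
n/h = 550/(-104 - 231*√11)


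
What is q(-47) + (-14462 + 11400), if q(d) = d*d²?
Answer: -106885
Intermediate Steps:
q(d) = d³
q(-47) + (-14462 + 11400) = (-47)³ + (-14462 + 11400) = -103823 - 3062 = -106885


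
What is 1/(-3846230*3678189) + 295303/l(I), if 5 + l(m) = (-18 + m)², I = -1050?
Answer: 4177699048598382791/16136520492898953930 ≈ 0.25890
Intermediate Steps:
l(m) = -5 + (-18 + m)²
1/(-3846230*3678189) + 295303/l(I) = 1/(-3846230*3678189) + 295303/(-5 + (-18 - 1050)²) = -1/3846230*1/3678189 + 295303/(-5 + (-1068)²) = -1/14147160877470 + 295303/(-5 + 1140624) = -1/14147160877470 + 295303/1140619 = 4177699048598382791/16136520492898953930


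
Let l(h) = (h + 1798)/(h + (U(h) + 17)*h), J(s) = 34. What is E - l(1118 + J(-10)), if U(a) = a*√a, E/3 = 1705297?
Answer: 250281417676297283/48922351488 - 5900*√2/127401957 ≈ 5.1159e+6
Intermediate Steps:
E = 5115891 (E = 3*1705297 = 5115891)
U(a) = a^(3/2)
l(h) = (1798 + h)/(h + h*(17 + h^(3/2))) (l(h) = (h + 1798)/(h + (h^(3/2) + 17)*h) = (1798 + h)/(h + (17 + h^(3/2))*h) = (1798 + h)/(h + h*(17 + h^(3/2))))
E - l(1118 + J(-10)) = 5115891 - (1798 + (1118 + 34))/((1118 + 34)*(18 + (1118 + 34)^(3/2))) = 5115891 - (1798 + 1152)/(1152*(18 + 1152^(3/2))) = 5115891 - 2950/(1152*(18 + 27648*√2)) = 5115891 - 1475/(576*(18 + 27648*√2))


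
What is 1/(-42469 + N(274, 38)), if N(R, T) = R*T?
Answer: -1/32057 ≈ -3.1194e-5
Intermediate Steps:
1/(-42469 + N(274, 38)) = 1/(-42469 + 274*38) = 1/(-42469 + 10412) = 1/(-32057) = -1/32057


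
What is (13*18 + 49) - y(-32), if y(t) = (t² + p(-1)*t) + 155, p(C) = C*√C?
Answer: -896 - 32*I ≈ -896.0 - 32.0*I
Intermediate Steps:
p(C) = C^(3/2)
y(t) = 155 + t² - I*t (y(t) = (t² + (-1)^(3/2)*t) + 155 = (t² + (-I)*t) + 155 = (t² - I*t) + 155 = 155 + t² - I*t)
(13*18 + 49) - y(-32) = (13*18 + 49) - (155 + (-32)² - 1*I*(-32)) = (234 + 49) - (155 + 1024 + 32*I) = 283 - (1179 + 32*I) = 283 + (-1179 - 32*I) = -896 - 32*I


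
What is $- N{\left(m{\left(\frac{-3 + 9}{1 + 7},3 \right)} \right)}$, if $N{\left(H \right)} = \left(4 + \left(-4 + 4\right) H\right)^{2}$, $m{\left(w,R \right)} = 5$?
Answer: $-16$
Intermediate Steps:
$N{\left(H \right)} = 16$ ($N{\left(H \right)} = \left(4 + 0 H\right)^{2} = \left(4 + 0\right)^{2} = 4^{2} = 16$)
$- N{\left(m{\left(\frac{-3 + 9}{1 + 7},3 \right)} \right)} = \left(-1\right) 16 = -16$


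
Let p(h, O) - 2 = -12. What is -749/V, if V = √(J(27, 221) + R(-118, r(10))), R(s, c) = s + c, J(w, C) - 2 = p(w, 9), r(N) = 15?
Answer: 749*I*√111/111 ≈ 71.092*I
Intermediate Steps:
p(h, O) = -10 (p(h, O) = 2 - 12 = -10)
J(w, C) = -8 (J(w, C) = 2 - 10 = -8)
R(s, c) = c + s
V = I*√111 (V = √(-8 + (15 - 118)) = √(-8 - 103) = √(-111) = I*√111 ≈ 10.536*I)
-749/V = -749*(-I*√111/111) = -(-749)*I*√111/111 = 749*I*√111/111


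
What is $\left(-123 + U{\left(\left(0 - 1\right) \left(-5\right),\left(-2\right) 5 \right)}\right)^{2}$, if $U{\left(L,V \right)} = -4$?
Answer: $16129$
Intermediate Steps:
$\left(-123 + U{\left(\left(0 - 1\right) \left(-5\right),\left(-2\right) 5 \right)}\right)^{2} = \left(-123 - 4\right)^{2} = \left(-127\right)^{2} = 16129$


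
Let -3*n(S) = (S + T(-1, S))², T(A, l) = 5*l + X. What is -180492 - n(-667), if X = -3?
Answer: 5166183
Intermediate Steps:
T(A, l) = -3 + 5*l (T(A, l) = 5*l - 3 = -3 + 5*l)
n(S) = -(-3 + 6*S)²/3 (n(S) = -(S + (-3 + 5*S))²/3 = -(-3 + 6*S)²/3)
-180492 - n(-667) = -180492 - (-3)*(-1 + 2*(-667))² = -180492 - (-3)*(-1 - 1334)² = -180492 - (-3)*(-1335)² = -180492 - (-3)*1782225 = -180492 - 1*(-5346675) = -180492 + 5346675 = 5166183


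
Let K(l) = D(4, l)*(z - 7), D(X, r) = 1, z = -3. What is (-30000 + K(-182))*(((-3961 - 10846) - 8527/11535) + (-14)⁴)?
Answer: -1634472370576/2307 ≈ -7.0848e+8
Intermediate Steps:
K(l) = -10 (K(l) = 1*(-3 - 7) = 1*(-10) = -10)
(-30000 + K(-182))*(((-3961 - 10846) - 8527/11535) + (-14)⁴) = (-30000 - 10)*(((-3961 - 10846) - 8527/11535) + (-14)⁴) = -30010*((-14807 - 8527*1/11535) + 38416) = -30010*((-14807 - 8527/11535) + 38416) = -30010*(-170807272/11535 + 38416) = -30010*272321288/11535 = -1634472370576/2307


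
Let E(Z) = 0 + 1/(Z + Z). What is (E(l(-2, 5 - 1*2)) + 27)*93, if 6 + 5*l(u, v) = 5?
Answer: 4557/2 ≈ 2278.5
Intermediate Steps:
l(u, v) = -⅕ (l(u, v) = -6/5 + (⅕)*5 = -6/5 + 1 = -⅕)
E(Z) = 1/(2*Z) (E(Z) = 0 + 1/(2*Z) = 1/(2*Z))
(E(l(-2, 5 - 1*2)) + 27)*93 = (1/(2*(-⅕)) + 27)*93 = ((½)*(-5) + 27)*93 = (-5/2 + 27)*93 = (49/2)*93 = 4557/2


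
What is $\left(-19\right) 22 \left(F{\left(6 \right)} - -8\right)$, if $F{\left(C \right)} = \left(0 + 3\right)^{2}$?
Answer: $-7106$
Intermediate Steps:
$F{\left(C \right)} = 9$ ($F{\left(C \right)} = 3^{2} = 9$)
$\left(-19\right) 22 \left(F{\left(6 \right)} - -8\right) = \left(-19\right) 22 \left(9 - -8\right) = - 418 \left(9 + 8\right) = \left(-418\right) 17 = -7106$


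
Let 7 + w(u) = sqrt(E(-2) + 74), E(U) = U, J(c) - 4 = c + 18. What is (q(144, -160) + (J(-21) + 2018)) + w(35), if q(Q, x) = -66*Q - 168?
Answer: -7660 + 6*sqrt(2) ≈ -7651.5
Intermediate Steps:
J(c) = 22 + c (J(c) = 4 + (c + 18) = 4 + (18 + c) = 22 + c)
q(Q, x) = -168 - 66*Q
w(u) = -7 + 6*sqrt(2) (w(u) = -7 + sqrt(-2 + 74) = -7 + sqrt(72) = -7 + 6*sqrt(2))
(q(144, -160) + (J(-21) + 2018)) + w(35) = ((-168 - 66*144) + ((22 - 21) + 2018)) + (-7 + 6*sqrt(2)) = ((-168 - 9504) + (1 + 2018)) + (-7 + 6*sqrt(2)) = (-9672 + 2019) + (-7 + 6*sqrt(2)) = -7653 + (-7 + 6*sqrt(2)) = -7660 + 6*sqrt(2)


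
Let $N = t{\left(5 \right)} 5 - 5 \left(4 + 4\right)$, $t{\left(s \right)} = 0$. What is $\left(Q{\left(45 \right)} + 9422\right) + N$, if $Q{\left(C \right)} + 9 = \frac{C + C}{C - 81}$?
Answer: $\frac{18741}{2} \approx 9370.5$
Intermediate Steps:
$Q{\left(C \right)} = -9 + \frac{2 C}{-81 + C}$ ($Q{\left(C \right)} = -9 + \frac{C + C}{C - 81} = -9 + \frac{2 C}{-81 + C}$)
$N = -40$ ($N = 0 \cdot 5 - 5 \left(4 + 4\right) = 0 - 40 = -40$)
$\left(Q{\left(45 \right)} + 9422\right) + N = \left(\frac{729 - 315}{-81 + 45} + 9422\right) - 40 = \left(\frac{729 - 315}{-36} + 9422\right) - 40 = \left(\left(- \frac{1}{36}\right) 414 + 9422\right) - 40 = \left(- \frac{23}{2} + 9422\right) - 40 = \frac{18821}{2} - 40 = \frac{18741}{2}$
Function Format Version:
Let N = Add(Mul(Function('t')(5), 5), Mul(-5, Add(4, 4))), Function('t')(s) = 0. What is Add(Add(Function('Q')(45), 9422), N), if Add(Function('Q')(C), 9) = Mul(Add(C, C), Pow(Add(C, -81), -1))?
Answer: Rational(18741, 2) ≈ 9370.5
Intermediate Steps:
Function('Q')(C) = Add(-9, Mul(2, C, Pow(Add(-81, C), -1))) (Function('Q')(C) = Add(-9, Mul(Add(C, C), Pow(Add(C, -81), -1))) = Add(-9, Mul(Mul(2, C), Pow(Add(-81, C), -1))) = Add(-9, Mul(2, C, Pow(Add(-81, C), -1))))
N = -40 (N = Add(Mul(0, 5), Mul(-5, Add(4, 4))) = Add(0, Mul(-5, 8)) = Add(0, -40) = -40)
Add(Add(Function('Q')(45), 9422), N) = Add(Add(Mul(Pow(Add(-81, 45), -1), Add(729, Mul(-7, 45))), 9422), -40) = Add(Add(Mul(Pow(-36, -1), Add(729, -315)), 9422), -40) = Add(Add(Mul(Rational(-1, 36), 414), 9422), -40) = Add(Add(Rational(-23, 2), 9422), -40) = Add(Rational(18821, 2), -40) = Rational(18741, 2)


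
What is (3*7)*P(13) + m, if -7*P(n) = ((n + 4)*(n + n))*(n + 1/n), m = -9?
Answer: -17349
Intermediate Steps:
P(n) = -2*n*(4 + n)*(n + 1/n)/7 (P(n) = -(n + 4)*(n + n)*(n + 1/n)/7 = -(4 + n)*(2*n)*(n + 1/n)/7 = -2*n*(4 + n)*(n + 1/n)/7)
(3*7)*P(13) + m = (3*7)*(-8/7 - 8/7*13² - 2/7*13 - 2/7*13³) - 9 = 21*(-8/7 - 8/7*169 - 26/7 - 2/7*2197) - 9 = 21*(-8/7 - 1352/7 - 26/7 - 4394/7) - 9 = 21*(-5780/7) - 9 = -17340 - 9 = -17349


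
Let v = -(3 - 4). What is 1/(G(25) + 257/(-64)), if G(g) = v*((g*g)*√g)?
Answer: 64/199743 ≈ 0.00032041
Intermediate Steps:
v = 1 (v = -1*(-1) = 1)
G(g) = g^(5/2) (G(g) = 1*((g*g)*√g) = 1*(g²*√g) = 1*g^(5/2) = g^(5/2))
1/(G(25) + 257/(-64)) = 1/(25^(5/2) + 257/(-64)) = 1/(3125 + 257*(-1/64)) = 1/(3125 - 257/64) = 1/(199743/64) = 64/199743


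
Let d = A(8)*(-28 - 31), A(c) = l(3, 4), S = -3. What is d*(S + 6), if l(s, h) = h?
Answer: -708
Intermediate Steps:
A(c) = 4
d = -236 (d = 4*(-28 - 31) = 4*(-59) = -236)
d*(S + 6) = -236*(-3 + 6) = -236*3 = -708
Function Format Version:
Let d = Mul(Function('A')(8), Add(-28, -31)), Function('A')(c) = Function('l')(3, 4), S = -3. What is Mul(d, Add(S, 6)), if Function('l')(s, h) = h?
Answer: -708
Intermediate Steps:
Function('A')(c) = 4
d = -236 (d = Mul(4, Add(-28, -31)) = Mul(4, -59) = -236)
Mul(d, Add(S, 6)) = Mul(-236, Add(-3, 6)) = Mul(-236, 3) = -708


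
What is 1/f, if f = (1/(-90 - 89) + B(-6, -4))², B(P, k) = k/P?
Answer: 288369/126025 ≈ 2.2882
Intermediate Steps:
f = 126025/288369 (f = (1/(-90 - 89) - 4/(-6))² = (1/(-179) - 4*(-⅙))² = (-1/179 + ⅔)² = (355/537)² = 126025/288369 ≈ 0.43703)
1/f = 1/(126025/288369) = 288369/126025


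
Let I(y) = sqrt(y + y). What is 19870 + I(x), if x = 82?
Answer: 19870 + 2*sqrt(41) ≈ 19883.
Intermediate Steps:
I(y) = sqrt(2)*sqrt(y) (I(y) = sqrt(2*y) = sqrt(2)*sqrt(y))
19870 + I(x) = 19870 + sqrt(2)*sqrt(82) = 19870 + 2*sqrt(41)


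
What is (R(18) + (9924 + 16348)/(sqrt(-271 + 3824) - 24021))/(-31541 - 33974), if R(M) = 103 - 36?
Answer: -279619469/277959376745 + 3284*sqrt(3553)/4725309404665 ≈ -0.0010059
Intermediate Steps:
R(M) = 67
(R(18) + (9924 + 16348)/(sqrt(-271 + 3824) - 24021))/(-31541 - 33974) = (67 + (9924 + 16348)/(sqrt(-271 + 3824) - 24021))/(-31541 - 33974) = (67 + 26272/(sqrt(3553) - 24021))/(-65515) = (67 + 26272/(-24021 + sqrt(3553)))*(-1/65515) = -67/65515 - 26272/(65515*(-24021 + sqrt(3553)))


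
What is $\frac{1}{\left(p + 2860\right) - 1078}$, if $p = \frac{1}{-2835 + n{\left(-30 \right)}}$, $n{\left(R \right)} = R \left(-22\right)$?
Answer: $\frac{2175}{3875849} \approx 0.00056117$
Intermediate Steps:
$n{\left(R \right)} = - 22 R$
$p = - \frac{1}{2175}$ ($p = \frac{1}{-2835 - -660} = \frac{1}{-2835 + 660} = \frac{1}{-2175} = - \frac{1}{2175} \approx -0.00045977$)
$\frac{1}{\left(p + 2860\right) - 1078} = \frac{1}{\left(- \frac{1}{2175} + 2860\right) - 1078} = \frac{1}{\frac{6220499}{2175} - 1078} = \frac{1}{\frac{3875849}{2175}} = \frac{2175}{3875849}$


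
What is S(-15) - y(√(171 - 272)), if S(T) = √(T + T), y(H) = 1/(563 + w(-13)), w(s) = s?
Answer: -1/550 + I*√30 ≈ -0.0018182 + 5.4772*I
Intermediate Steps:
y(H) = 1/550 (y(H) = 1/(563 - 13) = 1/550)
S(T) = √2*√T (S(T) = √(2*T) = √2*√T)
S(-15) - y(√(171 - 272)) = √2*√(-15) - 1*1/550 = √2*(I*√15) - 1/550 = I*√30 - 1/550 = -1/550 + I*√30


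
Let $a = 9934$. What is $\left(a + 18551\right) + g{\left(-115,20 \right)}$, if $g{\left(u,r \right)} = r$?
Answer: $28505$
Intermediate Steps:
$\left(a + 18551\right) + g{\left(-115,20 \right)} = \left(9934 + 18551\right) + 20 = 28485 + 20 = 28505$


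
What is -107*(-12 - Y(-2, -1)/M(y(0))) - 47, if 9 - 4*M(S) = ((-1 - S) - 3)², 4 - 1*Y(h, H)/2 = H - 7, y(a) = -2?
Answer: 16457/5 ≈ 3291.4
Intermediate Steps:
Y(h, H) = 22 - 2*H (Y(h, H) = 8 - 2*(H - 7) = 8 - 2*(-7 + H) = 8 + (14 - 2*H) = 22 - 2*H)
M(S) = 9/4 - (-4 - S)²/4 (M(S) = 9/4 - ((-1 - S) - 3)²/4 = 9/4 - (-4 - S)²/4)
-107*(-12 - Y(-2, -1)/M(y(0))) - 47 = -107*(-12 - (22 - 2*(-1))/(9/4 - (4 - 2)²/4)) - 47 = -107*(-12 - (22 + 2)/(9/4 - ¼*2²)) - 47 = -107*(-12 - 24/(9/4 - ¼*4)) - 47 = -107*(-12 - 24/(9/4 - 1)) - 47 = -107*(-12 - 24/5/4) - 47 = -107*(-12 - 24*4/5) - 47 = -107*(-12 - 1*96/5) - 47 = -107*(-12 - 96/5) - 47 = -107*(-156/5) - 47 = 16692/5 - 47 = 16457/5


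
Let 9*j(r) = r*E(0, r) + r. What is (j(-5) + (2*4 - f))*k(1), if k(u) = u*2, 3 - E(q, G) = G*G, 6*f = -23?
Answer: 47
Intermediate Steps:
f = -23/6 (f = (⅙)*(-23) = -23/6 ≈ -3.8333)
E(q, G) = 3 - G² (E(q, G) = 3 - G*G = 3 - G²)
k(u) = 2*u
j(r) = r/9 + r*(3 - r²)/9 (j(r) = (r*(3 - r²) + r)/9 = (r + r*(3 - r²))/9 = r/9 + r*(3 - r²)/9)
(j(-5) + (2*4 - f))*k(1) = ((⅑)*(-5)*(4 - 1*(-5)²) + (2*4 - 1*(-23/6)))*(2*1) = ((⅑)*(-5)*(4 - 1*25) + (8 + 23/6))*2 = ((⅑)*(-5)*(4 - 25) + 71/6)*2 = ((⅑)*(-5)*(-21) + 71/6)*2 = (35/3 + 71/6)*2 = (47/2)*2 = 47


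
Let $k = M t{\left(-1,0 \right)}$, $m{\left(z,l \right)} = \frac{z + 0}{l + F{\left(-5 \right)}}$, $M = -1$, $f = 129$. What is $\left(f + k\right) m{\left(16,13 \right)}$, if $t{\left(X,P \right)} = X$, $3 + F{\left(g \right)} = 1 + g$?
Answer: $\frac{1040}{3} \approx 346.67$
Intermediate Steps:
$F{\left(g \right)} = -2 + g$ ($F{\left(g \right)} = -3 + \left(1 + g\right) = -2 + g$)
$m{\left(z,l \right)} = \frac{z}{-7 + l}$ ($m{\left(z,l \right)} = \frac{z + 0}{l - 7} = \frac{z}{l - 7} = \frac{z}{-7 + l}$)
$k = 1$ ($k = \left(-1\right) \left(-1\right) = 1$)
$\left(f + k\right) m{\left(16,13 \right)} = \left(129 + 1\right) \frac{16}{-7 + 13} = 130 \cdot \frac{16}{6} = 130 \cdot 16 \cdot \frac{1}{6} = 130 \cdot \frac{8}{3} = \frac{1040}{3}$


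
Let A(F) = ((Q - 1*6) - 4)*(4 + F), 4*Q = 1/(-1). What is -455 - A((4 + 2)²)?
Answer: -45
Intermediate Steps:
Q = -¼ (Q = (¼)/(-1) = (¼)*(-1) = -¼ ≈ -0.25000)
A(F) = -41 - 41*F/4 (A(F) = ((-¼ - 1*6) - 4)*(4 + F) = ((-¼ - 6) - 4)*(4 + F) = (-25/4 - 4)*(4 + F) = -41*(4 + F)/4 = -41 - 41*F/4)
-455 - A((4 + 2)²) = -455 - (-41 - 41*(4 + 2)²/4) = -455 - (-41 - 41/4*6²) = -455 - (-41 - 41/4*36) = -455 - (-41 - 369) = -455 - 1*(-410) = -455 + 410 = -45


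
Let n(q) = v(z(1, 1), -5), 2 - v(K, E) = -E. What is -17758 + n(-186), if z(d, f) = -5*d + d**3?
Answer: -17761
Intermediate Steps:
z(d, f) = d**3 - 5*d
v(K, E) = 2 + E (v(K, E) = 2 - (-1)*E = 2 + E)
n(q) = -3 (n(q) = 2 - 5 = -3)
-17758 + n(-186) = -17758 - 3 = -17761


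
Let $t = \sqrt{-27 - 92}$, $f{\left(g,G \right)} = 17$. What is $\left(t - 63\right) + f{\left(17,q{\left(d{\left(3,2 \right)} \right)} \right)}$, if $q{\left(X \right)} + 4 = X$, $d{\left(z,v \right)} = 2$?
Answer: $-46 + i \sqrt{119} \approx -46.0 + 10.909 i$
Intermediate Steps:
$q{\left(X \right)} = -4 + X$
$t = i \sqrt{119}$ ($t = \sqrt{-119} = i \sqrt{119} \approx 10.909 i$)
$\left(t - 63\right) + f{\left(17,q{\left(d{\left(3,2 \right)} \right)} \right)} = \left(i \sqrt{119} - 63\right) + 17 = \left(-63 + i \sqrt{119}\right) + 17 = -46 + i \sqrt{119}$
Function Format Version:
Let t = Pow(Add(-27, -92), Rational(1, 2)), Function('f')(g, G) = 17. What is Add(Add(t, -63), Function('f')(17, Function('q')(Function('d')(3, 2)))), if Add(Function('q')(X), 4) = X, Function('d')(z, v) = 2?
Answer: Add(-46, Mul(I, Pow(119, Rational(1, 2)))) ≈ Add(-46.000, Mul(10.909, I))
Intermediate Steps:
Function('q')(X) = Add(-4, X)
t = Mul(I, Pow(119, Rational(1, 2))) (t = Pow(-119, Rational(1, 2)) = Mul(I, Pow(119, Rational(1, 2))) ≈ Mul(10.909, I))
Add(Add(t, -63), Function('f')(17, Function('q')(Function('d')(3, 2)))) = Add(Add(Mul(I, Pow(119, Rational(1, 2))), -63), 17) = Add(Add(-63, Mul(I, Pow(119, Rational(1, 2)))), 17) = Add(-46, Mul(I, Pow(119, Rational(1, 2))))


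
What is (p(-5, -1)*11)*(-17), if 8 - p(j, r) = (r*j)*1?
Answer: -561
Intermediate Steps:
p(j, r) = 8 - j*r (p(j, r) = 8 - r*j = 8 - j*r)
(p(-5, -1)*11)*(-17) = ((8 - 1*(-5)*(-1))*11)*(-17) = ((8 - 5)*11)*(-17) = (3*11)*(-17) = 33*(-17) = -561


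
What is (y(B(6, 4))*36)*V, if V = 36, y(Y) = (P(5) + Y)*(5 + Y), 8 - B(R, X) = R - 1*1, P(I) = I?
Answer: 82944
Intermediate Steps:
B(R, X) = 9 - R (B(R, X) = 8 - (R - 1*1) = 8 - (R - 1) = 8 - (-1 + R) = 8 + (1 - R) = 9 - R)
y(Y) = (5 + Y)**2 (y(Y) = (5 + Y)*(5 + Y) = (5 + Y)**2)
(y(B(6, 4))*36)*V = ((25 + (9 - 1*6)**2 + 10*(9 - 1*6))*36)*36 = ((25 + (9 - 6)**2 + 10*(9 - 6))*36)*36 = ((25 + 3**2 + 10*3)*36)*36 = ((25 + 9 + 30)*36)*36 = (64*36)*36 = 2304*36 = 82944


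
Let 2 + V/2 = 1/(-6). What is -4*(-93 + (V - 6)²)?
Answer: -496/9 ≈ -55.111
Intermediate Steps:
V = -13/3 (V = -4 + 2/(-6) = -4 + 2*(-⅙) = -4 - ⅓ = -13/3 ≈ -4.3333)
-4*(-93 + (V - 6)²) = -4*(-93 + (-13/3 - 6)²) = -4*(-93 + (-31/3)²) = -4*(-93 + 961/9) = -4*124/9 = -496/9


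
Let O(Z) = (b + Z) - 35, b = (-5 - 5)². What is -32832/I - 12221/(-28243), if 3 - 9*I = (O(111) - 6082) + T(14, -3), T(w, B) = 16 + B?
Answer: -1034176571/20815091 ≈ -49.684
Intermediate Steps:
b = 100 (b = (-10)² = 100)
O(Z) = 65 + Z (O(Z) = (100 + Z) - 35 = 65 + Z)
I = 5896/9 (I = ⅓ - (((65 + 111) - 6082) + (16 - 3))/9 = ⅓ - ((176 - 6082) + 13)/9 = ⅓ - (-5906 + 13)/9 = ⅓ - ⅑*(-5893) = ⅓ + 5893/9 = 5896/9 ≈ 655.11)
-32832/I - 12221/(-28243) = -32832/5896/9 - 12221/(-28243) = -32832*9/5896 - 12221*(-1/28243) = -36936/737 + 12221/28243 = -1034176571/20815091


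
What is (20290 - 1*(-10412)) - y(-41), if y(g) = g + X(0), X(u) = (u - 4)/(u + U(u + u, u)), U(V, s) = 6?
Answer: 92231/3 ≈ 30744.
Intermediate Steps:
X(u) = (-4 + u)/(6 + u) (X(u) = (u - 4)/(u + 6) = (-4 + u)/(6 + u))
y(g) = -2/3 + g (y(g) = g + (-4 + 0)/(6 + 0) = g - 4/6 = g + (1/6)*(-4) = g - 2/3 = -2/3 + g)
(20290 - 1*(-10412)) - y(-41) = (20290 - 1*(-10412)) - (-2/3 - 41) = (20290 + 10412) - 1*(-125/3) = 30702 + 125/3 = 92231/3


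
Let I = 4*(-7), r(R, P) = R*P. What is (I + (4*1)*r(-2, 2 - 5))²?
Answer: 16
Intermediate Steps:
r(R, P) = P*R
I = -28
(I + (4*1)*r(-2, 2 - 5))² = (-28 + (4*1)*((2 - 5)*(-2)))² = (-28 + 4*(-3*(-2)))² = (-28 + 4*6)² = (-28 + 24)² = (-4)² = 16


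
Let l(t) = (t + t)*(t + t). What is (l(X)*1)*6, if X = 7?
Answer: 1176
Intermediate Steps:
l(t) = 4*t**2 (l(t) = (2*t)*(2*t) = 4*t**2)
(l(X)*1)*6 = ((4*7**2)*1)*6 = ((4*49)*1)*6 = (196*1)*6 = 196*6 = 1176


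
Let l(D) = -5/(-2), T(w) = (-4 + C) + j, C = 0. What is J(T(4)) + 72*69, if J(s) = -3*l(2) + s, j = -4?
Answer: 9905/2 ≈ 4952.5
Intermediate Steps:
T(w) = -8 (T(w) = (-4 + 0) - 4 = -4 - 4 = -8)
l(D) = 5/2 (l(D) = -5*(-½) = 5/2)
J(s) = -15/2 + s (J(s) = -3*5/2 + s = -15/2 + s)
J(T(4)) + 72*69 = (-15/2 - 8) + 72*69 = -31/2 + 4968 = 9905/2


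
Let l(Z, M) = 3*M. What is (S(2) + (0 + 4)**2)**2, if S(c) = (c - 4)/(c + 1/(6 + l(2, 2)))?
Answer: 141376/625 ≈ 226.20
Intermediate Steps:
S(c) = (-4 + c)/(1/12 + c) (S(c) = (c - 4)/(c + 1/(6 + 3*2)) = (-4 + c)/(c + 1/(6 + 6)) = (-4 + c)/(c + 1/12) = (-4 + c)/(1/12 + c))
(S(2) + (0 + 4)**2)**2 = (12*(-4 + 2)/(1 + 12*2) + (0 + 4)**2)**2 = (12*(-2)/(1 + 24) + 4**2)**2 = (12*(-2)/25 + 16)**2 = (12*(1/25)*(-2) + 16)**2 = (-24/25 + 16)**2 = (376/25)**2 = 141376/625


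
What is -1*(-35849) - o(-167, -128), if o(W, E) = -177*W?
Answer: 6290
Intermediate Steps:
-1*(-35849) - o(-167, -128) = -1*(-35849) - (-177)*(-167) = 35849 - 1*29559 = 35849 - 29559 = 6290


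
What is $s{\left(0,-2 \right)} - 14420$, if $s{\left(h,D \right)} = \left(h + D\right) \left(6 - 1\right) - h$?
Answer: $-14430$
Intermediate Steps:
$s{\left(h,D \right)} = 4 h + 5 D$ ($s{\left(h,D \right)} = \left(D + h\right) 5 - h = \left(5 D + 5 h\right) - h = 4 h + 5 D$)
$s{\left(0,-2 \right)} - 14420 = \left(4 \cdot 0 + 5 \left(-2\right)\right) - 14420 = \left(0 - 10\right) - 14420 = -10 - 14420 = -14430$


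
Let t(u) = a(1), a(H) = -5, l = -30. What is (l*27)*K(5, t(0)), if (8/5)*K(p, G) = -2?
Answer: 2025/2 ≈ 1012.5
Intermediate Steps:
t(u) = -5
K(p, G) = -5/4 (K(p, G) = (5/8)*(-2) = -5/4)
(l*27)*K(5, t(0)) = -30*27*(-5/4) = -810*(-5/4) = 2025/2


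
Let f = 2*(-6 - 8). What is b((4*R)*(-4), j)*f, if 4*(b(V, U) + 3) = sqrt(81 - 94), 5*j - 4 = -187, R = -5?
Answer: 84 - 7*I*sqrt(13) ≈ 84.0 - 25.239*I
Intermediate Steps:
j = -183/5 (j = 4/5 + (1/5)*(-187) = 4/5 - 187/5 = -183/5 ≈ -36.600)
b(V, U) = -3 + I*sqrt(13)/4 (b(V, U) = -3 + sqrt(81 - 94)/4 = -3 + sqrt(-13)/4 = -3 + (I*sqrt(13))/4 = -3 + I*sqrt(13)/4)
f = -28 (f = 2*(-14) = -28)
b((4*R)*(-4), j)*f = (-3 + I*sqrt(13)/4)*(-28) = 84 - 7*I*sqrt(13)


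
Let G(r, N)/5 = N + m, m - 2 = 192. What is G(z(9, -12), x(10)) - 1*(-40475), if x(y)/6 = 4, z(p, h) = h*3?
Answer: 41565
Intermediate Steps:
z(p, h) = 3*h
x(y) = 24 (x(y) = 6*4 = 24)
m = 194 (m = 2 + 192 = 194)
G(r, N) = 970 + 5*N (G(r, N) = 5*(N + 194) = 5*(194 + N) = 970 + 5*N)
G(z(9, -12), x(10)) - 1*(-40475) = (970 + 5*24) - 1*(-40475) = (970 + 120) + 40475 = 1090 + 40475 = 41565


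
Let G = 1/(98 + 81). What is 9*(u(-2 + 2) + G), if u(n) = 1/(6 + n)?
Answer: 555/358 ≈ 1.5503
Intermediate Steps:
G = 1/179 ≈ 0.0055866
9*(u(-2 + 2) + G) = 9*(1/(6 + (-2 + 2)) + 1/179) = 9*(1/(6 + 0) + 1/179) = 9*(1/6 + 1/179) = 9*(⅙ + 1/179) = 9*(185/1074) = 555/358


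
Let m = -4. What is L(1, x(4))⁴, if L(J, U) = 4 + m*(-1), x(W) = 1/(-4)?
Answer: 4096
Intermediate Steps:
x(W) = -¼
L(J, U) = 8 (L(J, U) = 4 - 4*(-1) = 4 + 4 = 8)
L(1, x(4))⁴ = 8⁴ = 4096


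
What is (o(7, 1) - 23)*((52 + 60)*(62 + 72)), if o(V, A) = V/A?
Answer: -240128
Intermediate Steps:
(o(7, 1) - 23)*((52 + 60)*(62 + 72)) = (7/1 - 23)*((52 + 60)*(62 + 72)) = (7*1 - 23)*(112*134) = (7 - 23)*15008 = -16*15008 = -240128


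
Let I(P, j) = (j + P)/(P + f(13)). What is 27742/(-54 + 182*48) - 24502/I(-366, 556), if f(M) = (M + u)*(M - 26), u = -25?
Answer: 2233890371/82479 ≈ 27084.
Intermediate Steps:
f(M) = (-26 + M)*(-25 + M) (f(M) = (M - 25)*(M - 26) = (-25 + M)*(-26 + M) = (-26 + M)*(-25 + M))
I(P, j) = (P + j)/(156 + P) (I(P, j) = (j + P)/(P + (650 + 13**2 - 51*13)) = (P + j)/(P + (650 + 169 - 663)) = (P + j)/(P + 156) = (P + j)/(156 + P))
27742/(-54 + 182*48) - 24502/I(-366, 556) = 27742/(-54 + 182*48) - 24502*(156 - 366)/(-366 + 556) = 27742/(-54 + 8736) - 24502/(190/(-210)) = 27742/8682 - 24502/((-1/210*190)) = 27742*(1/8682) - 24502/(-19/21) = 13871/4341 - 24502*(-21/19) = 13871/4341 + 514542/19 = 2233890371/82479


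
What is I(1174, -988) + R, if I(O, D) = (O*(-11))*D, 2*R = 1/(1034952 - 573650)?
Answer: 11771533959329/922604 ≈ 1.2759e+7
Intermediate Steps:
R = 1/922604 (R = 1/(2*(1034952 - 573650)) = (½)/461302 = (½)*(1/461302) = 1/922604 ≈ 1.0839e-6)
I(O, D) = -11*D*O (I(O, D) = (-11*O)*D = -11*D*O)
I(1174, -988) + R = -11*(-988)*1174 + 1/922604 = 12759032 + 1/922604 = 11771533959329/922604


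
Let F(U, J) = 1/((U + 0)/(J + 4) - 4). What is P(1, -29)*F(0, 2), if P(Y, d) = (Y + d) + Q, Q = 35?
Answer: -7/4 ≈ -1.7500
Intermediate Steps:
P(Y, d) = 35 + Y + d (P(Y, d) = (Y + d) + 35 = 35 + Y + d)
F(U, J) = 1/(-4 + U/(4 + J)) (F(U, J) = 1/(U/(4 + J) - 4) = 1/(-4 + U/(4 + J)))
P(1, -29)*F(0, 2) = (35 + 1 - 29)*((-4 - 1*2)/(16 - 1*0 + 4*2)) = 7*((-4 - 2)/(16 + 0 + 8)) = 7*(-6/24) = 7*((1/24)*(-6)) = 7*(-¼) = -7/4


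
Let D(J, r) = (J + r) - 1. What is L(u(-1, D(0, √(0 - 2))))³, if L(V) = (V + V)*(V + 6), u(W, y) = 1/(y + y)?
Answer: (-8173*I + 900*√2)/(8*(-23*I + 10*√2)) ≈ 35.319 - 14.799*I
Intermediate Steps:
D(J, r) = -1 + J + r
u(W, y) = 1/(2*y)
L(V) = 2*V*(6 + V) (L(V) = (2*V)*(6 + V) = 2*V*(6 + V))
L(u(-1, D(0, √(0 - 2))))³ = (2*(1/(2*(-1 + 0 + √(0 - 2))))*(6 + 1/(2*(-1 + 0 + √(0 - 2)))))³ = (2*(1/(2*(-1 + 0 + √(-2))))*(6 + 1/(2*(-1 + 0 + √(-2)))))³ = (2*(1/(2*(-1 + 0 + I*√2)))*(6 + 1/(2*(-1 + 0 + I*√2))))³ = (2*(1/(2*(-1 + I*√2)))*(6 + 1/(2*(-1 + I*√2))))³ = ((6 + 1/(2*(-1 + I*√2)))/(-1 + I*√2))³ = (6 + 1/(2*(-1 + I*√2)))³/(-1 + I*√2)³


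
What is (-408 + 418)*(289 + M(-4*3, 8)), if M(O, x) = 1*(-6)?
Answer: 2830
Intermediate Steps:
M(O, x) = -6
(-408 + 418)*(289 + M(-4*3, 8)) = (-408 + 418)*(289 - 6) = 10*283 = 2830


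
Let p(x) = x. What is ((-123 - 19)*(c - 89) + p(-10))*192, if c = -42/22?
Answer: 27242880/11 ≈ 2.4766e+6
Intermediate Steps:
c = -21/11 (c = -42*1/22 = -21/11 ≈ -1.9091)
((-123 - 19)*(c - 89) + p(-10))*192 = ((-123 - 19)*(-21/11 - 89) - 10)*192 = (-142*(-1000/11) - 10)*192 = (142000/11 - 10)*192 = (141890/11)*192 = 27242880/11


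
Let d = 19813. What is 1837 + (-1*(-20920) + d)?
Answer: 42570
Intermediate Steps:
1837 + (-1*(-20920) + d) = 1837 + (-1*(-20920) + 19813) = 1837 + (20920 + 19813) = 1837 + 40733 = 42570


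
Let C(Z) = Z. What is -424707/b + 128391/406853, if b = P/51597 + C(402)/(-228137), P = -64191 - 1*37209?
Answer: 7450494645754153401/34506251797034 ≈ 2.1592e+5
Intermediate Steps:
P = -101400 (P = -64191 - 37209 = -101400)
b = -84812578/43117893 (b = -101400/51597 + 402/(-228137) = -101400*1/51597 + 402*(-1/228137) = -2600/1323 - 402/228137 = -84812578/43117893 ≈ -1.9670)
-424707/b + 128391/406853 = -424707/(-84812578/43117893) + 128391/406853 = -424707*(-43117893/84812578) + 128391*(1/406853) = 18312470982351/84812578 + 128391/406853 = 7450494645754153401/34506251797034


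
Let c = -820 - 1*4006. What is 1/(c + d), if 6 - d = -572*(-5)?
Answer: -1/7680 ≈ -0.00013021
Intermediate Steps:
d = -2854 (d = 6 - (-572)*(-5) = 6 - 1*2860 = 6 - 2860 = -2854)
c = -4826 (c = -820 - 4006 = -4826)
1/(c + d) = 1/(-4826 - 2854) = 1/(-7680) = -1/7680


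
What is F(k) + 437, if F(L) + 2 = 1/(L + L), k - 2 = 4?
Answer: 5221/12 ≈ 435.08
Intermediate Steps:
k = 6 (k = 2 + 4 = 6)
F(L) = -2 + 1/(2*L) (F(L) = -2 + 1/(L + L) = -2 + 1/(2*L))
F(k) + 437 = (-2 + (½)/6) + 437 = (-2 + (½)*(⅙)) + 437 = (-2 + 1/12) + 437 = -23/12 + 437 = 5221/12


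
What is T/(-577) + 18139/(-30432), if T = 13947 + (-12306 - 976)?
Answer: -30703483/17559264 ≈ -1.7486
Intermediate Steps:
T = 665 (T = 13947 - 13282 = 665)
T/(-577) + 18139/(-30432) = 665/(-577) + 18139/(-30432) = 665*(-1/577) + 18139*(-1/30432) = -665/577 - 18139/30432 = -30703483/17559264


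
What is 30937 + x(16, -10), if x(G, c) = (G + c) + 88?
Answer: 31031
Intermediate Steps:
x(G, c) = 88 + G + c
30937 + x(16, -10) = 30937 + (88 + 16 - 10) = 30937 + 94 = 31031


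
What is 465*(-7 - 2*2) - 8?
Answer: -5123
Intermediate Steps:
465*(-7 - 2*2) - 8 = 465*(-7 - 4) - 8 = 465*(-11) - 8 = -5115 - 8 = -5123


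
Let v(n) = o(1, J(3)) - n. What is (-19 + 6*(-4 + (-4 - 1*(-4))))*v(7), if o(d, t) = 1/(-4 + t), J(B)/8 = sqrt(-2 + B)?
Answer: 1161/4 ≈ 290.25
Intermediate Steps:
J(B) = 8*sqrt(-2 + B)
v(n) = 1/4 - n (v(n) = 1/(-4 + 8*sqrt(-2 + 3)) - n = 1/(-4 + 8*sqrt(1)) - n = 1/(-4 + 8*1) - n = 1/(-4 + 8) - n = 1/4 - n)
(-19 + 6*(-4 + (-4 - 1*(-4))))*v(7) = (-19 + 6*(-4 + (-4 - 1*(-4))))*(1/4 - 1*7) = (-19 + 6*(-4 + (-4 + 4)))*(1/4 - 7) = (-19 + 6*(-4 + 0))*(-27/4) = (-19 + 6*(-4))*(-27/4) = (-19 - 24)*(-27/4) = -43*(-27/4) = 1161/4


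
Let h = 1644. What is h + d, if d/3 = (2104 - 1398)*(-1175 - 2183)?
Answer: -7110600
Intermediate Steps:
d = -7112244 (d = 3*((2104 - 1398)*(-1175 - 2183)) = 3*(706*(-3358)) = 3*(-2370748) = -7112244)
h + d = 1644 - 7112244 = -7110600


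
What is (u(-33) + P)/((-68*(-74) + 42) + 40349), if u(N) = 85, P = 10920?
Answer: 11005/45423 ≈ 0.24228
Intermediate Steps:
(u(-33) + P)/((-68*(-74) + 42) + 40349) = (85 + 10920)/((-68*(-74) + 42) + 40349) = 11005/((5032 + 42) + 40349) = 11005/(5074 + 40349) = 11005/45423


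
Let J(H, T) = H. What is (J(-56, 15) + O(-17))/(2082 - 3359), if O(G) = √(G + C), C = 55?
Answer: 56/1277 - √38/1277 ≈ 0.039026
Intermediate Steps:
O(G) = √(55 + G) (O(G) = √(G + 55) = √(55 + G))
(J(-56, 15) + O(-17))/(2082 - 3359) = (-56 + √(55 - 17))/(2082 - 3359) = (-56 + √38)/(-1277) = (-56 + √38)*(-1/1277) = 56/1277 - √38/1277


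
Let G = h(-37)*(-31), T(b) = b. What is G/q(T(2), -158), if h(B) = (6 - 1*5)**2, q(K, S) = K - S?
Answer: -31/160 ≈ -0.19375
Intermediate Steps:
h(B) = 1 (h(B) = (6 - 5)**2 = 1**2 = 1)
G = -31 (G = 1*(-31) = -31)
G/q(T(2), -158) = -31/(2 - 1*(-158)) = -31/(2 + 158) = -31/160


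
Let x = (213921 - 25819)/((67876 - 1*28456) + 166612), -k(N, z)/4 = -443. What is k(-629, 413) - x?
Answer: 1119327/632 ≈ 1771.1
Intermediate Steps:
k(N, z) = 1772 (k(N, z) = -4*(-443) = 1772)
x = 577/632 (x = 188102/((67876 - 28456) + 166612) = 188102/(39420 + 166612) = 188102/206032 = 188102*(1/206032) = 577/632 ≈ 0.91297)
k(-629, 413) - x = 1772 - 1*577/632 = 1772 - 577/632 = 1119327/632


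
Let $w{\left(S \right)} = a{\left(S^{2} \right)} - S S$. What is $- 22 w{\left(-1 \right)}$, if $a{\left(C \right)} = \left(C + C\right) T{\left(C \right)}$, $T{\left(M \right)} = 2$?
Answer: $-66$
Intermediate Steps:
$a{\left(C \right)} = 4 C$ ($a{\left(C \right)} = \left(C + C\right) 2 = 2 C 2 = 4 C$)
$w{\left(S \right)} = 3 S^{2}$ ($w{\left(S \right)} = 4 S^{2} - S S = 4 S^{2} - S^{2} = 3 S^{2}$)
$- 22 w{\left(-1 \right)} = - 22 \cdot 3 \left(-1\right)^{2} = - 22 \cdot 3 \cdot 1 = \left(-22\right) 3 = -66$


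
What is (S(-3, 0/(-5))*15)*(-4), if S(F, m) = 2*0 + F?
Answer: 180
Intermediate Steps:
S(F, m) = F (S(F, m) = 0 + F = F)
(S(-3, 0/(-5))*15)*(-4) = -3*15*(-4) = -45*(-4) = 180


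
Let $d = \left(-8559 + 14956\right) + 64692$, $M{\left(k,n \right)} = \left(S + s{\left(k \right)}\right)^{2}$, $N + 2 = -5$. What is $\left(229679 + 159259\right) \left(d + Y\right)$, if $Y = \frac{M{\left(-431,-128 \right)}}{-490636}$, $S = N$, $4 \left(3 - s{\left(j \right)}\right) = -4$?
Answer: $\frac{6782849751227055}{245318} \approx 2.7649 \cdot 10^{10}$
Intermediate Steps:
$N = -7$ ($N = -2 - 5 = -7$)
$s{\left(j \right)} = 4$ ($s{\left(j \right)} = 3 - -1 = 3 + 1 = 4$)
$S = -7$
$M{\left(k,n \right)} = 9$ ($M{\left(k,n \right)} = \left(-7 + 4\right)^{2} = \left(-3\right)^{2} = 9$)
$d = 71089$ ($d = 6397 + 64692 = 71089$)
$Y = - \frac{9}{490636}$ ($Y = \frac{9}{-490636} = 9 \left(- \frac{1}{490636}\right) = - \frac{9}{490636} \approx -1.8344 \cdot 10^{-5}$)
$\left(229679 + 159259\right) \left(d + Y\right) = \left(229679 + 159259\right) \left(71089 - \frac{9}{490636}\right) = 388938 \cdot \frac{34878822595}{490636} = \frac{6782849751227055}{245318}$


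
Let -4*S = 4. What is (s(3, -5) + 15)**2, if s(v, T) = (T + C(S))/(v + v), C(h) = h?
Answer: 196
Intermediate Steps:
S = -1 (S = -1/4*4 = -1)
s(v, T) = (-1 + T)/(2*v) (s(v, T) = (T - 1)/(v + v) = (-1 + T)/((2*v)) = (-1 + T)*(1/(2*v)) = (-1 + T)/(2*v))
(s(3, -5) + 15)**2 = ((1/2)*(-1 - 5)/3 + 15)**2 = ((1/2)*(1/3)*(-6) + 15)**2 = (-1 + 15)**2 = 14**2 = 196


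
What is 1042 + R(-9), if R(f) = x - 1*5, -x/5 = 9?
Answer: 992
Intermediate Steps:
x = -45 (x = -5*9 = -45)
R(f) = -50 (R(f) = -45 - 1*5 = -45 - 5 = -50)
1042 + R(-9) = 1042 - 50 = 992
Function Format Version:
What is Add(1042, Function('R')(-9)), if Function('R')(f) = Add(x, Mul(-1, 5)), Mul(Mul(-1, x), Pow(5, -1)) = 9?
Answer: 992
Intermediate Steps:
x = -45 (x = Mul(-5, 9) = -45)
Function('R')(f) = -50 (Function('R')(f) = Add(-45, Mul(-1, 5)) = Add(-45, -5) = -50)
Add(1042, Function('R')(-9)) = Add(1042, -50) = 992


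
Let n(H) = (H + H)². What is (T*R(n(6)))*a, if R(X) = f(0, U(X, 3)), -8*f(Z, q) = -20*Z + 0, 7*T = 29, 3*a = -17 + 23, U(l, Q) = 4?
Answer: 0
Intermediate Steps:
n(H) = 4*H² (n(H) = (2*H)² = 4*H²)
a = 2 (a = (-17 + 23)/3 = (⅓)*6 = 2)
T = 29/7 (T = (⅐)*29 = 29/7 ≈ 4.1429)
f(Z, q) = 5*Z/2 (f(Z, q) = -(-20*Z + 0)/8 = -(-5)*Z/2 = 5*Z/2)
R(X) = 0 (R(X) = (5/2)*0 = 0)
(T*R(n(6)))*a = ((29/7)*0)*2 = 0*2 = 0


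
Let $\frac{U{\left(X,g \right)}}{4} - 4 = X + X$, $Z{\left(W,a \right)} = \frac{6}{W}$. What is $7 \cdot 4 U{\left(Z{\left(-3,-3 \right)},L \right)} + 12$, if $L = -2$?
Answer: $12$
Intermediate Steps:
$U{\left(X,g \right)} = 16 + 8 X$ ($U{\left(X,g \right)} = 16 + 4 \left(X + X\right) = 16 + 4 \cdot 2 X = 16 + 8 X$)
$7 \cdot 4 U{\left(Z{\left(-3,-3 \right)},L \right)} + 12 = 7 \cdot 4 \left(16 + 8 \frac{6}{-3}\right) + 12 = 28 \left(16 + 8 \cdot 6 \left(- \frac{1}{3}\right)\right) + 12 = 28 \left(16 + 8 \left(-2\right)\right) + 12 = 28 \left(16 - 16\right) + 12 = 28 \cdot 0 + 12 = 0 + 12 = 12$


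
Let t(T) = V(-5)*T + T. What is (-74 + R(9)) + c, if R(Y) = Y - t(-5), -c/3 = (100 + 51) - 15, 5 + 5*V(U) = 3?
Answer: -470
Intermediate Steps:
V(U) = -⅖ (V(U) = -1 + (⅕)*3 = -1 + ⅗ = -⅖)
c = -408 (c = -3*((100 + 51) - 15) = -3*(151 - 15) = -3*136 = -408)
t(T) = 3*T/5 (t(T) = -2*T/5 + T = 3*T/5)
R(Y) = 3 + Y (R(Y) = Y - 3*(-5)/5 = Y - 1*(-3) = Y + 3 = 3 + Y)
(-74 + R(9)) + c = (-74 + (3 + 9)) - 408 = (-74 + 12) - 408 = -62 - 408 = -470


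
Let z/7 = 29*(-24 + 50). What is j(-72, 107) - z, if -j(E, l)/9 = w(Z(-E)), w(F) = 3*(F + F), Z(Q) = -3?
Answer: -5116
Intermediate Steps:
w(F) = 6*F (w(F) = 3*(2*F) = 6*F)
z = 5278 (z = 7*(29*(-24 + 50)) = 7*(29*26) = 7*754 = 5278)
j(E, l) = 162 (j(E, l) = -54*(-3) = -9*(-18) = 162)
j(-72, 107) - z = 162 - 1*5278 = 162 - 5278 = -5116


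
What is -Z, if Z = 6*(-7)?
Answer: 42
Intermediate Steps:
Z = -42
-Z = -1*(-42) = 42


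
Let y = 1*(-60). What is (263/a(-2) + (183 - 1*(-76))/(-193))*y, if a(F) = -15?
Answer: 218576/193 ≈ 1132.5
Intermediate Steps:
y = -60
(263/a(-2) + (183 - 1*(-76))/(-193))*y = (263/(-15) + (183 - 1*(-76))/(-193))*(-60) = (263*(-1/15) + (183 + 76)*(-1/193))*(-60) = (-263/15 + 259*(-1/193))*(-60) = (-263/15 - 259/193)*(-60) = -54644/2895*(-60) = 218576/193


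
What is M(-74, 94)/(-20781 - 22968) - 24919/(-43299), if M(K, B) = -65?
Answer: 121443974/210476439 ≈ 0.57700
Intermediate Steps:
M(-74, 94)/(-20781 - 22968) - 24919/(-43299) = -65/(-20781 - 22968) - 24919/(-43299) = -65/(-43749) - 24919*(-1/43299) = -65*(-1/43749) + 24919/43299 = 65/43749 + 24919/43299 = 121443974/210476439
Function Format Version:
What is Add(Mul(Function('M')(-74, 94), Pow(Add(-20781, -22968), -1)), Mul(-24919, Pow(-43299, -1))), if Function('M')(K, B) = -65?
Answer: Rational(121443974, 210476439) ≈ 0.57700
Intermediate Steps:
Add(Mul(Function('M')(-74, 94), Pow(Add(-20781, -22968), -1)), Mul(-24919, Pow(-43299, -1))) = Add(Mul(-65, Pow(Add(-20781, -22968), -1)), Mul(-24919, Pow(-43299, -1))) = Add(Mul(-65, Pow(-43749, -1)), Mul(-24919, Rational(-1, 43299))) = Add(Mul(-65, Rational(-1, 43749)), Rational(24919, 43299)) = Add(Rational(65, 43749), Rational(24919, 43299)) = Rational(121443974, 210476439)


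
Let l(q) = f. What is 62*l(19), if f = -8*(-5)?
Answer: 2480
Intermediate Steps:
f = 40
l(q) = 40
62*l(19) = 62*40 = 2480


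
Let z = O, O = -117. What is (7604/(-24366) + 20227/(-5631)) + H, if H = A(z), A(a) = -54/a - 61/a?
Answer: -2605262684/891832149 ≈ -2.9212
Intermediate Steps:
z = -117
A(a) = -115/a
H = 115/117 (H = -115/(-117) = -115*(-1/117) = 115/117 ≈ 0.98291)
(7604/(-24366) + 20227/(-5631)) + H = (7604/(-24366) + 20227/(-5631)) + 115/117 = (7604*(-1/24366) + 20227*(-1/5631)) + 115/117 = (-3802/12183 - 20227/5631) + 115/117 = -89278201/22867491 + 115/117 = -2605262684/891832149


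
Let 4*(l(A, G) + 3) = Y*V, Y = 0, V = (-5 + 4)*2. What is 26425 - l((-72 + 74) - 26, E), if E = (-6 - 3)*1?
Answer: 26428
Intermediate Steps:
E = -9 (E = -9*1 = -9)
V = -2 (V = -1*2 = -2)
l(A, G) = -3 (l(A, G) = -3 + (0*(-2))/4 = -3 + (1/4)*0 = -3 + 0 = -3)
26425 - l((-72 + 74) - 26, E) = 26425 - 1*(-3) = 26425 + 3 = 26428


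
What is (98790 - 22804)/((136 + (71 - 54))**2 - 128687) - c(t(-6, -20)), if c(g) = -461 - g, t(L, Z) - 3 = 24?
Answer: 25649839/52639 ≈ 487.28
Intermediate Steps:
t(L, Z) = 27 (t(L, Z) = 3 + 24 = 27)
(98790 - 22804)/((136 + (71 - 54))**2 - 128687) - c(t(-6, -20)) = (98790 - 22804)/((136 + (71 - 54))**2 - 128687) - (-461 - 1*27) = 75986/((136 + 17)**2 - 128687) - (-461 - 27) = 75986/(153**2 - 128687) - 1*(-488) = 75986/(23409 - 128687) + 488 = 75986/(-105278) + 488 = 75986*(-1/105278) + 488 = -37993/52639 + 488 = 25649839/52639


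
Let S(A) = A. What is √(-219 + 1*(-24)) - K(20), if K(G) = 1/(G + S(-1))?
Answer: -1/19 + 9*I*√3 ≈ -0.052632 + 15.588*I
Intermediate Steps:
K(G) = 1/(-1 + G) (K(G) = 1/(G - 1) = 1/(-1 + G))
√(-219 + 1*(-24)) - K(20) = √(-219 + 1*(-24)) - 1/(-1 + 20) = √(-219 - 24) - 1/19 = √(-243) - 1*1/19 = 9*I*√3 - 1/19 = -1/19 + 9*I*√3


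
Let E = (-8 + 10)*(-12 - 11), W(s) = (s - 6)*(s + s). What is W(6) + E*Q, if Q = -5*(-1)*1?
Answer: -230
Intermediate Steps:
W(s) = 2*s*(-6 + s) (W(s) = (-6 + s)*(2*s) = 2*s*(-6 + s))
Q = 5 (Q = 5*1 = 5)
E = -46 (E = 2*(-23) = -46)
W(6) + E*Q = 2*6*(-6 + 6) - 46*5 = 2*6*0 - 230 = 0 - 230 = -230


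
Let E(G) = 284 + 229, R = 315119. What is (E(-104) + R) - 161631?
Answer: 154001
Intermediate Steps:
E(G) = 513
(E(-104) + R) - 161631 = (513 + 315119) - 161631 = 315632 - 161631 = 154001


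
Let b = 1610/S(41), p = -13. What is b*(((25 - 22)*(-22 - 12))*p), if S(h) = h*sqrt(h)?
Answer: 2134860*sqrt(41)/1681 ≈ 8131.9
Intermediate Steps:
S(h) = h**(3/2)
b = 1610*sqrt(41)/1681 (b = 1610/(41**(3/2)) = 1610/((41*sqrt(41))) = 1610*(sqrt(41)/1681) = 1610*sqrt(41)/1681 ≈ 6.1327)
b*(((25 - 22)*(-22 - 12))*p) = (1610*sqrt(41)/1681)*(((25 - 22)*(-22 - 12))*(-13)) = (1610*sqrt(41)/1681)*((3*(-34))*(-13)) = (1610*sqrt(41)/1681)*(-102*(-13)) = (1610*sqrt(41)/1681)*1326 = 2134860*sqrt(41)/1681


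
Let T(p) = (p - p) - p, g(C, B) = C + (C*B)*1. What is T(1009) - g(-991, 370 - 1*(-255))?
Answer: 619357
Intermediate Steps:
g(C, B) = C + B*C (g(C, B) = C + (B*C)*1 = C + B*C)
T(p) = -p (T(p) = 0 - p = -p)
T(1009) - g(-991, 370 - 1*(-255)) = -1*1009 - (-991)*(1 + (370 - 1*(-255))) = -1009 - (-991)*(1 + (370 + 255)) = -1009 - (-991)*(1 + 625) = -1009 - (-991)*626 = -1009 - 1*(-620366) = -1009 + 620366 = 619357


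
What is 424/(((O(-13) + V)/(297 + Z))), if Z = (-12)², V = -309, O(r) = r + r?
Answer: -186984/335 ≈ -558.16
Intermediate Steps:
O(r) = 2*r
Z = 144
424/(((O(-13) + V)/(297 + Z))) = 424/(((2*(-13) - 309)/(297 + 144))) = 424/(((-26 - 309)/441)) = 424/((-335*1/441)) = 424/(-335/441) = 424*(-441/335) = -186984/335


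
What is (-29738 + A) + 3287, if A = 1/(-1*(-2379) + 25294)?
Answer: -731978522/27673 ≈ -26451.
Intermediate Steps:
A = 1/27673 (A = 1/(2379 + 25294) = 1/27673 ≈ 3.6136e-5)
(-29738 + A) + 3287 = (-29738 + 1/27673) + 3287 = -822939673/27673 + 3287 = -731978522/27673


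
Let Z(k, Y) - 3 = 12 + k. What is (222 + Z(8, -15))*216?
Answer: 52920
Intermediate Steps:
Z(k, Y) = 15 + k (Z(k, Y) = 3 + (12 + k) = 15 + k)
(222 + Z(8, -15))*216 = (222 + (15 + 8))*216 = (222 + 23)*216 = 245*216 = 52920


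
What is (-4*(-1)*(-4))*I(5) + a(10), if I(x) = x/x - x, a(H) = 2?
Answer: 66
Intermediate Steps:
I(x) = 1 - x
(-4*(-1)*(-4))*I(5) + a(10) = (-4*(-1)*(-4))*(1 - 1*5) + 2 = (4*(-4))*(1 - 5) + 2 = -16*(-4) + 2 = 64 + 2 = 66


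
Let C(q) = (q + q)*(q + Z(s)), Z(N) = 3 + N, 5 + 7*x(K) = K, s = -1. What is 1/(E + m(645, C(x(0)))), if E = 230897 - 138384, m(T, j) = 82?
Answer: 1/92595 ≈ 1.0800e-5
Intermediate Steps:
x(K) = -5/7 + K/7
C(q) = 2*q*(2 + q) (C(q) = (q + q)*(q + (3 - 1)) = (2*q)*(q + 2) = (2*q)*(2 + q) = 2*q*(2 + q))
E = 92513
1/(E + m(645, C(x(0)))) = 1/(92513 + 82) = 1/92595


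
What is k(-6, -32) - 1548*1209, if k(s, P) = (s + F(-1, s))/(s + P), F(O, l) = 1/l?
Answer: -426709259/228 ≈ -1.8715e+6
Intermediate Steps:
k(s, P) = (s + 1/s)/(P + s) (k(s, P) = (s + 1/s)/(s + P) = (s + 1/s)/(P + s))
k(-6, -32) - 1548*1209 = (1 + (-6)²)/((-6)*(-32 - 6)) - 1548*1209 = -⅙*(1 + 36)/(-38) - 1871532 = -⅙*(-1/38)*37 - 1871532 = 37/228 - 1871532 = -426709259/228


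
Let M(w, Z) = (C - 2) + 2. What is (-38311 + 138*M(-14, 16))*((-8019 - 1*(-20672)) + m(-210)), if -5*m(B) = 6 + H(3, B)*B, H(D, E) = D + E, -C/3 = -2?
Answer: -741751087/5 ≈ -1.4835e+8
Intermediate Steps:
C = 6 (C = -3*(-2) = 6)
M(w, Z) = 6 (M(w, Z) = (6 - 2) + 2 = 4 + 2 = 6)
m(B) = -6/5 - B*(3 + B)/5 (m(B) = -(6 + (3 + B)*B)/5 = -(6 + B*(3 + B))/5 = -6/5 - B*(3 + B)/5)
(-38311 + 138*M(-14, 16))*((-8019 - 1*(-20672)) + m(-210)) = (-38311 + 138*6)*((-8019 - 1*(-20672)) + (-6/5 - 1/5*(-210)*(3 - 210))) = (-38311 + 828)*((-8019 + 20672) + (-6/5 - 1/5*(-210)*(-207))) = -37483*(12653 + (-6/5 - 8694)) = -37483*(12653 - 43476/5) = -37483*19789/5 = -741751087/5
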